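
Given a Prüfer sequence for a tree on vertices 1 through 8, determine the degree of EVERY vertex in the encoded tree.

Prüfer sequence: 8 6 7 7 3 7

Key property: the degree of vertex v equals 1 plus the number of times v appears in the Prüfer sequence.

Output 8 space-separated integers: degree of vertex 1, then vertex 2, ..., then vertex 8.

p_1 = 8: count[8] becomes 1
p_2 = 6: count[6] becomes 1
p_3 = 7: count[7] becomes 1
p_4 = 7: count[7] becomes 2
p_5 = 3: count[3] becomes 1
p_6 = 7: count[7] becomes 3
Degrees (1 + count): deg[1]=1+0=1, deg[2]=1+0=1, deg[3]=1+1=2, deg[4]=1+0=1, deg[5]=1+0=1, deg[6]=1+1=2, deg[7]=1+3=4, deg[8]=1+1=2

Answer: 1 1 2 1 1 2 4 2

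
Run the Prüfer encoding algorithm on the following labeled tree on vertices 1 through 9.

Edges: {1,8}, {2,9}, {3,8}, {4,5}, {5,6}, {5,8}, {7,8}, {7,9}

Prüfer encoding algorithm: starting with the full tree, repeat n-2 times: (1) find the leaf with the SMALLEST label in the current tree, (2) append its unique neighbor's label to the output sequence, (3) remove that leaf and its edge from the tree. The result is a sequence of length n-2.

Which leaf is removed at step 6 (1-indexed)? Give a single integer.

Step 1: current leaves = {1,2,3,4,6}. Remove leaf 1 (neighbor: 8).
Step 2: current leaves = {2,3,4,6}. Remove leaf 2 (neighbor: 9).
Step 3: current leaves = {3,4,6,9}. Remove leaf 3 (neighbor: 8).
Step 4: current leaves = {4,6,9}. Remove leaf 4 (neighbor: 5).
Step 5: current leaves = {6,9}. Remove leaf 6 (neighbor: 5).
Step 6: current leaves = {5,9}. Remove leaf 5 (neighbor: 8).

Answer: 5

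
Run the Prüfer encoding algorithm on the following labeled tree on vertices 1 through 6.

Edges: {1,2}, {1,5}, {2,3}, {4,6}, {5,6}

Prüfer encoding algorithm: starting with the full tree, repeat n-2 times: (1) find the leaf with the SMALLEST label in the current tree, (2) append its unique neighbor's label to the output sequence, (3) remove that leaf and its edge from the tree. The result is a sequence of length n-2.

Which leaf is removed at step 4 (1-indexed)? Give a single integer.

Answer: 4

Derivation:
Step 1: current leaves = {3,4}. Remove leaf 3 (neighbor: 2).
Step 2: current leaves = {2,4}. Remove leaf 2 (neighbor: 1).
Step 3: current leaves = {1,4}. Remove leaf 1 (neighbor: 5).
Step 4: current leaves = {4,5}. Remove leaf 4 (neighbor: 6).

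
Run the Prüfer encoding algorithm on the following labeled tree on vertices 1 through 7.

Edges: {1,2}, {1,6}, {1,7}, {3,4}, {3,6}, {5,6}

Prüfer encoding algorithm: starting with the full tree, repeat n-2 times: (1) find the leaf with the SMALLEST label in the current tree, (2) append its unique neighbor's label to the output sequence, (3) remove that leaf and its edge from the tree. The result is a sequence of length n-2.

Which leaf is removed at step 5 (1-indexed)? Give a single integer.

Answer: 6

Derivation:
Step 1: current leaves = {2,4,5,7}. Remove leaf 2 (neighbor: 1).
Step 2: current leaves = {4,5,7}. Remove leaf 4 (neighbor: 3).
Step 3: current leaves = {3,5,7}. Remove leaf 3 (neighbor: 6).
Step 4: current leaves = {5,7}. Remove leaf 5 (neighbor: 6).
Step 5: current leaves = {6,7}. Remove leaf 6 (neighbor: 1).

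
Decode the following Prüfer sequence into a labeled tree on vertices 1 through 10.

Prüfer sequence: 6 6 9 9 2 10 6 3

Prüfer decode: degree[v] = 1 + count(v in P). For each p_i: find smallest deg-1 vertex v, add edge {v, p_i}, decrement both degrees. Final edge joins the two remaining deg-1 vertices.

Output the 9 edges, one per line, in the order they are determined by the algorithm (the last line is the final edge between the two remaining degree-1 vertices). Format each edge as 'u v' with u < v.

Initial degrees: {1:1, 2:2, 3:2, 4:1, 5:1, 6:4, 7:1, 8:1, 9:3, 10:2}
Step 1: smallest deg-1 vertex = 1, p_1 = 6. Add edge {1,6}. Now deg[1]=0, deg[6]=3.
Step 2: smallest deg-1 vertex = 4, p_2 = 6. Add edge {4,6}. Now deg[4]=0, deg[6]=2.
Step 3: smallest deg-1 vertex = 5, p_3 = 9. Add edge {5,9}. Now deg[5]=0, deg[9]=2.
Step 4: smallest deg-1 vertex = 7, p_4 = 9. Add edge {7,9}. Now deg[7]=0, deg[9]=1.
Step 5: smallest deg-1 vertex = 8, p_5 = 2. Add edge {2,8}. Now deg[8]=0, deg[2]=1.
Step 6: smallest deg-1 vertex = 2, p_6 = 10. Add edge {2,10}. Now deg[2]=0, deg[10]=1.
Step 7: smallest deg-1 vertex = 9, p_7 = 6. Add edge {6,9}. Now deg[9]=0, deg[6]=1.
Step 8: smallest deg-1 vertex = 6, p_8 = 3. Add edge {3,6}. Now deg[6]=0, deg[3]=1.
Final: two remaining deg-1 vertices are 3, 10. Add edge {3,10}.

Answer: 1 6
4 6
5 9
7 9
2 8
2 10
6 9
3 6
3 10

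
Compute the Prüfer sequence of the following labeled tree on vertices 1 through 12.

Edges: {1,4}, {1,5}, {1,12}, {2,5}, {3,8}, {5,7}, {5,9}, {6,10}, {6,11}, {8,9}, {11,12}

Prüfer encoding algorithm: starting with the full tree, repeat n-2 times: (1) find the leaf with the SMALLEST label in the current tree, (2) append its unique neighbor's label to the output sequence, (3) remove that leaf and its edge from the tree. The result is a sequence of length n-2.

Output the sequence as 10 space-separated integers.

Step 1: leaves = {2,3,4,7,10}. Remove smallest leaf 2, emit neighbor 5.
Step 2: leaves = {3,4,7,10}. Remove smallest leaf 3, emit neighbor 8.
Step 3: leaves = {4,7,8,10}. Remove smallest leaf 4, emit neighbor 1.
Step 4: leaves = {7,8,10}. Remove smallest leaf 7, emit neighbor 5.
Step 5: leaves = {8,10}. Remove smallest leaf 8, emit neighbor 9.
Step 6: leaves = {9,10}. Remove smallest leaf 9, emit neighbor 5.
Step 7: leaves = {5,10}. Remove smallest leaf 5, emit neighbor 1.
Step 8: leaves = {1,10}. Remove smallest leaf 1, emit neighbor 12.
Step 9: leaves = {10,12}. Remove smallest leaf 10, emit neighbor 6.
Step 10: leaves = {6,12}. Remove smallest leaf 6, emit neighbor 11.
Done: 2 vertices remain (11, 12). Sequence = [5 8 1 5 9 5 1 12 6 11]

Answer: 5 8 1 5 9 5 1 12 6 11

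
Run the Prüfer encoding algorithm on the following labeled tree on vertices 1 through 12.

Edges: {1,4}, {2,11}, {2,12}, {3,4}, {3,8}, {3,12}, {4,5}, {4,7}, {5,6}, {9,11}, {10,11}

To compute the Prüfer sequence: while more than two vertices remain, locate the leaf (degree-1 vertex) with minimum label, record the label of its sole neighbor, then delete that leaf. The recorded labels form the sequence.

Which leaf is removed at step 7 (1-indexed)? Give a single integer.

Answer: 3

Derivation:
Step 1: current leaves = {1,6,7,8,9,10}. Remove leaf 1 (neighbor: 4).
Step 2: current leaves = {6,7,8,9,10}. Remove leaf 6 (neighbor: 5).
Step 3: current leaves = {5,7,8,9,10}. Remove leaf 5 (neighbor: 4).
Step 4: current leaves = {7,8,9,10}. Remove leaf 7 (neighbor: 4).
Step 5: current leaves = {4,8,9,10}. Remove leaf 4 (neighbor: 3).
Step 6: current leaves = {8,9,10}. Remove leaf 8 (neighbor: 3).
Step 7: current leaves = {3,9,10}. Remove leaf 3 (neighbor: 12).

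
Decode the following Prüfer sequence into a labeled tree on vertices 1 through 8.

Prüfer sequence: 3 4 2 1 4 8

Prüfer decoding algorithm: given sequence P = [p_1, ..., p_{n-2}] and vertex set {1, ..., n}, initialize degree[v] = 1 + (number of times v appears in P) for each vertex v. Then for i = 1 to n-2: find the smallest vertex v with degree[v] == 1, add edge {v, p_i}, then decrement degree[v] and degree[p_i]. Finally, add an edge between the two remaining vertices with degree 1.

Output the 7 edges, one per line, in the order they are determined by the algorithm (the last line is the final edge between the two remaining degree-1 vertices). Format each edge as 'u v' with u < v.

Initial degrees: {1:2, 2:2, 3:2, 4:3, 5:1, 6:1, 7:1, 8:2}
Step 1: smallest deg-1 vertex = 5, p_1 = 3. Add edge {3,5}. Now deg[5]=0, deg[3]=1.
Step 2: smallest deg-1 vertex = 3, p_2 = 4. Add edge {3,4}. Now deg[3]=0, deg[4]=2.
Step 3: smallest deg-1 vertex = 6, p_3 = 2. Add edge {2,6}. Now deg[6]=0, deg[2]=1.
Step 4: smallest deg-1 vertex = 2, p_4 = 1. Add edge {1,2}. Now deg[2]=0, deg[1]=1.
Step 5: smallest deg-1 vertex = 1, p_5 = 4. Add edge {1,4}. Now deg[1]=0, deg[4]=1.
Step 6: smallest deg-1 vertex = 4, p_6 = 8. Add edge {4,8}. Now deg[4]=0, deg[8]=1.
Final: two remaining deg-1 vertices are 7, 8. Add edge {7,8}.

Answer: 3 5
3 4
2 6
1 2
1 4
4 8
7 8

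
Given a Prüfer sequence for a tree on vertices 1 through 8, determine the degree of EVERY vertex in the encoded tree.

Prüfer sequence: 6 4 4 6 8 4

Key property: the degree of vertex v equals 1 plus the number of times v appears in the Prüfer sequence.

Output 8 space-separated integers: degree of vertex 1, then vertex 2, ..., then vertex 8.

p_1 = 6: count[6] becomes 1
p_2 = 4: count[4] becomes 1
p_3 = 4: count[4] becomes 2
p_4 = 6: count[6] becomes 2
p_5 = 8: count[8] becomes 1
p_6 = 4: count[4] becomes 3
Degrees (1 + count): deg[1]=1+0=1, deg[2]=1+0=1, deg[3]=1+0=1, deg[4]=1+3=4, deg[5]=1+0=1, deg[6]=1+2=3, deg[7]=1+0=1, deg[8]=1+1=2

Answer: 1 1 1 4 1 3 1 2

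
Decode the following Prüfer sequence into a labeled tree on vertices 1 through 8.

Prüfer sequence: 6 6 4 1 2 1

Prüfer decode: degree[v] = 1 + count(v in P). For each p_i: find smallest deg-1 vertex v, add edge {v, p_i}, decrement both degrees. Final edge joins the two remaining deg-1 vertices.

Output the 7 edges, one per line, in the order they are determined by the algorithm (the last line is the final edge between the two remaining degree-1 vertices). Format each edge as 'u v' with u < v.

Answer: 3 6
5 6
4 6
1 4
2 7
1 2
1 8

Derivation:
Initial degrees: {1:3, 2:2, 3:1, 4:2, 5:1, 6:3, 7:1, 8:1}
Step 1: smallest deg-1 vertex = 3, p_1 = 6. Add edge {3,6}. Now deg[3]=0, deg[6]=2.
Step 2: smallest deg-1 vertex = 5, p_2 = 6. Add edge {5,6}. Now deg[5]=0, deg[6]=1.
Step 3: smallest deg-1 vertex = 6, p_3 = 4. Add edge {4,6}. Now deg[6]=0, deg[4]=1.
Step 4: smallest deg-1 vertex = 4, p_4 = 1. Add edge {1,4}. Now deg[4]=0, deg[1]=2.
Step 5: smallest deg-1 vertex = 7, p_5 = 2. Add edge {2,7}. Now deg[7]=0, deg[2]=1.
Step 6: smallest deg-1 vertex = 2, p_6 = 1. Add edge {1,2}. Now deg[2]=0, deg[1]=1.
Final: two remaining deg-1 vertices are 1, 8. Add edge {1,8}.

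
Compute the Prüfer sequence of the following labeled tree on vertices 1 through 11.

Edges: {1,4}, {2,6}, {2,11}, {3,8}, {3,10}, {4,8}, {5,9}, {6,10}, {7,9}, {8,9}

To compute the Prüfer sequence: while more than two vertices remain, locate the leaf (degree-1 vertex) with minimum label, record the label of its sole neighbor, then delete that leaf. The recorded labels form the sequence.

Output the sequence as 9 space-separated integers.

Step 1: leaves = {1,5,7,11}. Remove smallest leaf 1, emit neighbor 4.
Step 2: leaves = {4,5,7,11}. Remove smallest leaf 4, emit neighbor 8.
Step 3: leaves = {5,7,11}. Remove smallest leaf 5, emit neighbor 9.
Step 4: leaves = {7,11}. Remove smallest leaf 7, emit neighbor 9.
Step 5: leaves = {9,11}. Remove smallest leaf 9, emit neighbor 8.
Step 6: leaves = {8,11}. Remove smallest leaf 8, emit neighbor 3.
Step 7: leaves = {3,11}. Remove smallest leaf 3, emit neighbor 10.
Step 8: leaves = {10,11}. Remove smallest leaf 10, emit neighbor 6.
Step 9: leaves = {6,11}. Remove smallest leaf 6, emit neighbor 2.
Done: 2 vertices remain (2, 11). Sequence = [4 8 9 9 8 3 10 6 2]

Answer: 4 8 9 9 8 3 10 6 2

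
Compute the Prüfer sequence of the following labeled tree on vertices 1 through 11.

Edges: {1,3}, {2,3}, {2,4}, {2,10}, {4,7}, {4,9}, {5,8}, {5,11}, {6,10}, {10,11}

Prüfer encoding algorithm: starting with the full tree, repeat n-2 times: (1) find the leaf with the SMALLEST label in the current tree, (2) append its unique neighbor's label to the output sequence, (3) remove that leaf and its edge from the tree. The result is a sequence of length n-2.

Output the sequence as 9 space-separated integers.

Answer: 3 2 10 4 5 11 4 2 10

Derivation:
Step 1: leaves = {1,6,7,8,9}. Remove smallest leaf 1, emit neighbor 3.
Step 2: leaves = {3,6,7,8,9}. Remove smallest leaf 3, emit neighbor 2.
Step 3: leaves = {6,7,8,9}. Remove smallest leaf 6, emit neighbor 10.
Step 4: leaves = {7,8,9}. Remove smallest leaf 7, emit neighbor 4.
Step 5: leaves = {8,9}. Remove smallest leaf 8, emit neighbor 5.
Step 6: leaves = {5,9}. Remove smallest leaf 5, emit neighbor 11.
Step 7: leaves = {9,11}. Remove smallest leaf 9, emit neighbor 4.
Step 8: leaves = {4,11}. Remove smallest leaf 4, emit neighbor 2.
Step 9: leaves = {2,11}. Remove smallest leaf 2, emit neighbor 10.
Done: 2 vertices remain (10, 11). Sequence = [3 2 10 4 5 11 4 2 10]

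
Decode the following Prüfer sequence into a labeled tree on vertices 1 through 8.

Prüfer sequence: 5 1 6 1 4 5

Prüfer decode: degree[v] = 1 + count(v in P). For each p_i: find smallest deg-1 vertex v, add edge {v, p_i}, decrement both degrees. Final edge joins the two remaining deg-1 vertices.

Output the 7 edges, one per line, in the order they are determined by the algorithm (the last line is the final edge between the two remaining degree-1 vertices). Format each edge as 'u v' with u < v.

Answer: 2 5
1 3
6 7
1 6
1 4
4 5
5 8

Derivation:
Initial degrees: {1:3, 2:1, 3:1, 4:2, 5:3, 6:2, 7:1, 8:1}
Step 1: smallest deg-1 vertex = 2, p_1 = 5. Add edge {2,5}. Now deg[2]=0, deg[5]=2.
Step 2: smallest deg-1 vertex = 3, p_2 = 1. Add edge {1,3}. Now deg[3]=0, deg[1]=2.
Step 3: smallest deg-1 vertex = 7, p_3 = 6. Add edge {6,7}. Now deg[7]=0, deg[6]=1.
Step 4: smallest deg-1 vertex = 6, p_4 = 1. Add edge {1,6}. Now deg[6]=0, deg[1]=1.
Step 5: smallest deg-1 vertex = 1, p_5 = 4. Add edge {1,4}. Now deg[1]=0, deg[4]=1.
Step 6: smallest deg-1 vertex = 4, p_6 = 5. Add edge {4,5}. Now deg[4]=0, deg[5]=1.
Final: two remaining deg-1 vertices are 5, 8. Add edge {5,8}.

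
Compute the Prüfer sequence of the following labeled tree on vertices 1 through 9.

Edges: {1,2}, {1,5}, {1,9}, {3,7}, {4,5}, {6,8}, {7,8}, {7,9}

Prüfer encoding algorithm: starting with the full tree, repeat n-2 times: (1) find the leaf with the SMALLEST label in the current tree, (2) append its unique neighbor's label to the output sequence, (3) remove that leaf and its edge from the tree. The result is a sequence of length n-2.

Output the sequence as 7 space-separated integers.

Answer: 1 7 5 1 9 8 7

Derivation:
Step 1: leaves = {2,3,4,6}. Remove smallest leaf 2, emit neighbor 1.
Step 2: leaves = {3,4,6}. Remove smallest leaf 3, emit neighbor 7.
Step 3: leaves = {4,6}. Remove smallest leaf 4, emit neighbor 5.
Step 4: leaves = {5,6}. Remove smallest leaf 5, emit neighbor 1.
Step 5: leaves = {1,6}. Remove smallest leaf 1, emit neighbor 9.
Step 6: leaves = {6,9}. Remove smallest leaf 6, emit neighbor 8.
Step 7: leaves = {8,9}. Remove smallest leaf 8, emit neighbor 7.
Done: 2 vertices remain (7, 9). Sequence = [1 7 5 1 9 8 7]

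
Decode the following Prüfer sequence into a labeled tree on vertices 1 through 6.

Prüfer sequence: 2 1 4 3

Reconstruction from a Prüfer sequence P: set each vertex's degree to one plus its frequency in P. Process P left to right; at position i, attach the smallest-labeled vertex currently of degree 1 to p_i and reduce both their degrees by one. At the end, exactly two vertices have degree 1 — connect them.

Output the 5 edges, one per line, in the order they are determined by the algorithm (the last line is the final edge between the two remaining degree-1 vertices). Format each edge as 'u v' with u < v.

Initial degrees: {1:2, 2:2, 3:2, 4:2, 5:1, 6:1}
Step 1: smallest deg-1 vertex = 5, p_1 = 2. Add edge {2,5}. Now deg[5]=0, deg[2]=1.
Step 2: smallest deg-1 vertex = 2, p_2 = 1. Add edge {1,2}. Now deg[2]=0, deg[1]=1.
Step 3: smallest deg-1 vertex = 1, p_3 = 4. Add edge {1,4}. Now deg[1]=0, deg[4]=1.
Step 4: smallest deg-1 vertex = 4, p_4 = 3. Add edge {3,4}. Now deg[4]=0, deg[3]=1.
Final: two remaining deg-1 vertices are 3, 6. Add edge {3,6}.

Answer: 2 5
1 2
1 4
3 4
3 6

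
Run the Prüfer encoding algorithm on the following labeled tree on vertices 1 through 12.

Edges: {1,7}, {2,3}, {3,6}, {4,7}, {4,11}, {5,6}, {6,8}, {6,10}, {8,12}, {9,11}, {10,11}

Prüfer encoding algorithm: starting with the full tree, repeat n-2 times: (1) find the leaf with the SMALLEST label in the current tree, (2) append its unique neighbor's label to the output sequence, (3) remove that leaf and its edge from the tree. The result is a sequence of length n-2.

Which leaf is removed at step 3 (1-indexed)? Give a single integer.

Step 1: current leaves = {1,2,5,9,12}. Remove leaf 1 (neighbor: 7).
Step 2: current leaves = {2,5,7,9,12}. Remove leaf 2 (neighbor: 3).
Step 3: current leaves = {3,5,7,9,12}. Remove leaf 3 (neighbor: 6).

Answer: 3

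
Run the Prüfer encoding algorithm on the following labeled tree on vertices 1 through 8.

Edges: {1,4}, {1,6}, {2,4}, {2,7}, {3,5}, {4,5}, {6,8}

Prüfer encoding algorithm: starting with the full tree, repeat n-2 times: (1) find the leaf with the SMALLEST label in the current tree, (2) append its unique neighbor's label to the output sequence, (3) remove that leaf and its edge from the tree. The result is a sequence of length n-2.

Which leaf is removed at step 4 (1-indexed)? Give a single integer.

Answer: 2

Derivation:
Step 1: current leaves = {3,7,8}. Remove leaf 3 (neighbor: 5).
Step 2: current leaves = {5,7,8}. Remove leaf 5 (neighbor: 4).
Step 3: current leaves = {7,8}. Remove leaf 7 (neighbor: 2).
Step 4: current leaves = {2,8}. Remove leaf 2 (neighbor: 4).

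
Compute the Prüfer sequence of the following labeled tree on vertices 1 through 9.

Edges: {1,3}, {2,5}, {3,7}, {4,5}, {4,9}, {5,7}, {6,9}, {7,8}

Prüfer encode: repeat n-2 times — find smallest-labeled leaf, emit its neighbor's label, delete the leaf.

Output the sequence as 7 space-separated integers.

Answer: 3 5 7 9 7 5 4

Derivation:
Step 1: leaves = {1,2,6,8}. Remove smallest leaf 1, emit neighbor 3.
Step 2: leaves = {2,3,6,8}. Remove smallest leaf 2, emit neighbor 5.
Step 3: leaves = {3,6,8}. Remove smallest leaf 3, emit neighbor 7.
Step 4: leaves = {6,8}. Remove smallest leaf 6, emit neighbor 9.
Step 5: leaves = {8,9}. Remove smallest leaf 8, emit neighbor 7.
Step 6: leaves = {7,9}. Remove smallest leaf 7, emit neighbor 5.
Step 7: leaves = {5,9}. Remove smallest leaf 5, emit neighbor 4.
Done: 2 vertices remain (4, 9). Sequence = [3 5 7 9 7 5 4]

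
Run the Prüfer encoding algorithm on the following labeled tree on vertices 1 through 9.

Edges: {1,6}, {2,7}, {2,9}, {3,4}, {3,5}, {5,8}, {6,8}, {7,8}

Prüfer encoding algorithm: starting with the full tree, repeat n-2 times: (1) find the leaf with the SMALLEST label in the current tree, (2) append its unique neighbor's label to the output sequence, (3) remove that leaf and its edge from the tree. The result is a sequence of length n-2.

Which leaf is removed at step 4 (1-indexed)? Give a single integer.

Step 1: current leaves = {1,4,9}. Remove leaf 1 (neighbor: 6).
Step 2: current leaves = {4,6,9}. Remove leaf 4 (neighbor: 3).
Step 3: current leaves = {3,6,9}. Remove leaf 3 (neighbor: 5).
Step 4: current leaves = {5,6,9}. Remove leaf 5 (neighbor: 8).

Answer: 5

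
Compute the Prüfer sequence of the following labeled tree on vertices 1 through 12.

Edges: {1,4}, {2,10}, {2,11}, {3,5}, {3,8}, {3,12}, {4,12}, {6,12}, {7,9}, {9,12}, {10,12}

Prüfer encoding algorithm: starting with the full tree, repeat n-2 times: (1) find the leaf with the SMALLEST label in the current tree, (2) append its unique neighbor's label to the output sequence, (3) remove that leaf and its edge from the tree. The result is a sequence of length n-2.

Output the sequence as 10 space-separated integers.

Step 1: leaves = {1,5,6,7,8,11}. Remove smallest leaf 1, emit neighbor 4.
Step 2: leaves = {4,5,6,7,8,11}. Remove smallest leaf 4, emit neighbor 12.
Step 3: leaves = {5,6,7,8,11}. Remove smallest leaf 5, emit neighbor 3.
Step 4: leaves = {6,7,8,11}. Remove smallest leaf 6, emit neighbor 12.
Step 5: leaves = {7,8,11}. Remove smallest leaf 7, emit neighbor 9.
Step 6: leaves = {8,9,11}. Remove smallest leaf 8, emit neighbor 3.
Step 7: leaves = {3,9,11}. Remove smallest leaf 3, emit neighbor 12.
Step 8: leaves = {9,11}. Remove smallest leaf 9, emit neighbor 12.
Step 9: leaves = {11,12}. Remove smallest leaf 11, emit neighbor 2.
Step 10: leaves = {2,12}. Remove smallest leaf 2, emit neighbor 10.
Done: 2 vertices remain (10, 12). Sequence = [4 12 3 12 9 3 12 12 2 10]

Answer: 4 12 3 12 9 3 12 12 2 10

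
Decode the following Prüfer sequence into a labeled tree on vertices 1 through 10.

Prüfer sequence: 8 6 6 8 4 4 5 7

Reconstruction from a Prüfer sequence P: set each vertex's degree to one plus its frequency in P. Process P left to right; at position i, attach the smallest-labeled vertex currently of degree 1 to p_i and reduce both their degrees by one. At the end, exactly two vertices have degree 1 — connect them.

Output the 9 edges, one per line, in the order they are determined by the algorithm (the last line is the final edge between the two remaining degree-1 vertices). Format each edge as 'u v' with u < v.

Initial degrees: {1:1, 2:1, 3:1, 4:3, 5:2, 6:3, 7:2, 8:3, 9:1, 10:1}
Step 1: smallest deg-1 vertex = 1, p_1 = 8. Add edge {1,8}. Now deg[1]=0, deg[8]=2.
Step 2: smallest deg-1 vertex = 2, p_2 = 6. Add edge {2,6}. Now deg[2]=0, deg[6]=2.
Step 3: smallest deg-1 vertex = 3, p_3 = 6. Add edge {3,6}. Now deg[3]=0, deg[6]=1.
Step 4: smallest deg-1 vertex = 6, p_4 = 8. Add edge {6,8}. Now deg[6]=0, deg[8]=1.
Step 5: smallest deg-1 vertex = 8, p_5 = 4. Add edge {4,8}. Now deg[8]=0, deg[4]=2.
Step 6: smallest deg-1 vertex = 9, p_6 = 4. Add edge {4,9}. Now deg[9]=0, deg[4]=1.
Step 7: smallest deg-1 vertex = 4, p_7 = 5. Add edge {4,5}. Now deg[4]=0, deg[5]=1.
Step 8: smallest deg-1 vertex = 5, p_8 = 7. Add edge {5,7}. Now deg[5]=0, deg[7]=1.
Final: two remaining deg-1 vertices are 7, 10. Add edge {7,10}.

Answer: 1 8
2 6
3 6
6 8
4 8
4 9
4 5
5 7
7 10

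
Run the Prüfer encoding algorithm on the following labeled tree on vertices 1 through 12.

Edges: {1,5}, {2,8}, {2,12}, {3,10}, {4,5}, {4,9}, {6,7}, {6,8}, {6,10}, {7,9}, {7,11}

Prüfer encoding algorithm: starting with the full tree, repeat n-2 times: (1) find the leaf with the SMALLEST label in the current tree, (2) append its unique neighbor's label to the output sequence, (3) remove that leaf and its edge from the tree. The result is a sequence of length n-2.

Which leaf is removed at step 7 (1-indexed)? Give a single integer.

Step 1: current leaves = {1,3,11,12}. Remove leaf 1 (neighbor: 5).
Step 2: current leaves = {3,5,11,12}. Remove leaf 3 (neighbor: 10).
Step 3: current leaves = {5,10,11,12}. Remove leaf 5 (neighbor: 4).
Step 4: current leaves = {4,10,11,12}. Remove leaf 4 (neighbor: 9).
Step 5: current leaves = {9,10,11,12}. Remove leaf 9 (neighbor: 7).
Step 6: current leaves = {10,11,12}. Remove leaf 10 (neighbor: 6).
Step 7: current leaves = {11,12}. Remove leaf 11 (neighbor: 7).

Answer: 11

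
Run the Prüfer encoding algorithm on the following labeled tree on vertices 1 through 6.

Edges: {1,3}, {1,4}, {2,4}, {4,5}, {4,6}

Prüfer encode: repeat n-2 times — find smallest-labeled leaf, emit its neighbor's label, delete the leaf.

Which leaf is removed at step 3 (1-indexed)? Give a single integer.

Step 1: current leaves = {2,3,5,6}. Remove leaf 2 (neighbor: 4).
Step 2: current leaves = {3,5,6}. Remove leaf 3 (neighbor: 1).
Step 3: current leaves = {1,5,6}. Remove leaf 1 (neighbor: 4).

Answer: 1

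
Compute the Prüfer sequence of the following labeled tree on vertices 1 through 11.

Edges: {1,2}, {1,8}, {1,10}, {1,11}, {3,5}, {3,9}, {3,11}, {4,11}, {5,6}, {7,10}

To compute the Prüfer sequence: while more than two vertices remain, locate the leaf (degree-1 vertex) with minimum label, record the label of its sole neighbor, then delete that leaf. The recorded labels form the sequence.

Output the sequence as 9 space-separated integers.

Answer: 1 11 5 3 10 1 3 11 1

Derivation:
Step 1: leaves = {2,4,6,7,8,9}. Remove smallest leaf 2, emit neighbor 1.
Step 2: leaves = {4,6,7,8,9}. Remove smallest leaf 4, emit neighbor 11.
Step 3: leaves = {6,7,8,9}. Remove smallest leaf 6, emit neighbor 5.
Step 4: leaves = {5,7,8,9}. Remove smallest leaf 5, emit neighbor 3.
Step 5: leaves = {7,8,9}. Remove smallest leaf 7, emit neighbor 10.
Step 6: leaves = {8,9,10}. Remove smallest leaf 8, emit neighbor 1.
Step 7: leaves = {9,10}. Remove smallest leaf 9, emit neighbor 3.
Step 8: leaves = {3,10}. Remove smallest leaf 3, emit neighbor 11.
Step 9: leaves = {10,11}. Remove smallest leaf 10, emit neighbor 1.
Done: 2 vertices remain (1, 11). Sequence = [1 11 5 3 10 1 3 11 1]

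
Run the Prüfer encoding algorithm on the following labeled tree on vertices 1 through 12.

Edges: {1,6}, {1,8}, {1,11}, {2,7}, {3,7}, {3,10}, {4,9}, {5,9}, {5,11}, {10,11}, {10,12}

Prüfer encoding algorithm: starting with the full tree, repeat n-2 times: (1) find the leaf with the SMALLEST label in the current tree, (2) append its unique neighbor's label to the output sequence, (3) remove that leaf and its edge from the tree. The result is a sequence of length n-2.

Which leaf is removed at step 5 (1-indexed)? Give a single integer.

Answer: 3

Derivation:
Step 1: current leaves = {2,4,6,8,12}. Remove leaf 2 (neighbor: 7).
Step 2: current leaves = {4,6,7,8,12}. Remove leaf 4 (neighbor: 9).
Step 3: current leaves = {6,7,8,9,12}. Remove leaf 6 (neighbor: 1).
Step 4: current leaves = {7,8,9,12}. Remove leaf 7 (neighbor: 3).
Step 5: current leaves = {3,8,9,12}. Remove leaf 3 (neighbor: 10).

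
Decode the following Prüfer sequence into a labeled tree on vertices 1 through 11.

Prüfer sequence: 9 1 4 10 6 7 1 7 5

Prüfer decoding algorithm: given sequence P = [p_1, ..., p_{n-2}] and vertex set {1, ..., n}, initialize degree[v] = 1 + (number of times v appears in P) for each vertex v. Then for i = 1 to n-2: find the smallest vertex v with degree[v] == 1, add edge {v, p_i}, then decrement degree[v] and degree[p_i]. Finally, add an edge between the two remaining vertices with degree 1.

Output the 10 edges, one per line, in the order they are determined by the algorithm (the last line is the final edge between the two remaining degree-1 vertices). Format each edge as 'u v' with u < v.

Initial degrees: {1:3, 2:1, 3:1, 4:2, 5:2, 6:2, 7:3, 8:1, 9:2, 10:2, 11:1}
Step 1: smallest deg-1 vertex = 2, p_1 = 9. Add edge {2,9}. Now deg[2]=0, deg[9]=1.
Step 2: smallest deg-1 vertex = 3, p_2 = 1. Add edge {1,3}. Now deg[3]=0, deg[1]=2.
Step 3: smallest deg-1 vertex = 8, p_3 = 4. Add edge {4,8}. Now deg[8]=0, deg[4]=1.
Step 4: smallest deg-1 vertex = 4, p_4 = 10. Add edge {4,10}. Now deg[4]=0, deg[10]=1.
Step 5: smallest deg-1 vertex = 9, p_5 = 6. Add edge {6,9}. Now deg[9]=0, deg[6]=1.
Step 6: smallest deg-1 vertex = 6, p_6 = 7. Add edge {6,7}. Now deg[6]=0, deg[7]=2.
Step 7: smallest deg-1 vertex = 10, p_7 = 1. Add edge {1,10}. Now deg[10]=0, deg[1]=1.
Step 8: smallest deg-1 vertex = 1, p_8 = 7. Add edge {1,7}. Now deg[1]=0, deg[7]=1.
Step 9: smallest deg-1 vertex = 7, p_9 = 5. Add edge {5,7}. Now deg[7]=0, deg[5]=1.
Final: two remaining deg-1 vertices are 5, 11. Add edge {5,11}.

Answer: 2 9
1 3
4 8
4 10
6 9
6 7
1 10
1 7
5 7
5 11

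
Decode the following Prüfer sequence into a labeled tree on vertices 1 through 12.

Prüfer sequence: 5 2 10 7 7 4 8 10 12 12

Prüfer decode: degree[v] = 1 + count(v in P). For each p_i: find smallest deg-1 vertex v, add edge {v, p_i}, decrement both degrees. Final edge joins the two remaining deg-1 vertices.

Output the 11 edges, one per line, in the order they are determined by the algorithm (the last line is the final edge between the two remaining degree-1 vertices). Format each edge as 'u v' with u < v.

Initial degrees: {1:1, 2:2, 3:1, 4:2, 5:2, 6:1, 7:3, 8:2, 9:1, 10:3, 11:1, 12:3}
Step 1: smallest deg-1 vertex = 1, p_1 = 5. Add edge {1,5}. Now deg[1]=0, deg[5]=1.
Step 2: smallest deg-1 vertex = 3, p_2 = 2. Add edge {2,3}. Now deg[3]=0, deg[2]=1.
Step 3: smallest deg-1 vertex = 2, p_3 = 10. Add edge {2,10}. Now deg[2]=0, deg[10]=2.
Step 4: smallest deg-1 vertex = 5, p_4 = 7. Add edge {5,7}. Now deg[5]=0, deg[7]=2.
Step 5: smallest deg-1 vertex = 6, p_5 = 7. Add edge {6,7}. Now deg[6]=0, deg[7]=1.
Step 6: smallest deg-1 vertex = 7, p_6 = 4. Add edge {4,7}. Now deg[7]=0, deg[4]=1.
Step 7: smallest deg-1 vertex = 4, p_7 = 8. Add edge {4,8}. Now deg[4]=0, deg[8]=1.
Step 8: smallest deg-1 vertex = 8, p_8 = 10. Add edge {8,10}. Now deg[8]=0, deg[10]=1.
Step 9: smallest deg-1 vertex = 9, p_9 = 12. Add edge {9,12}. Now deg[9]=0, deg[12]=2.
Step 10: smallest deg-1 vertex = 10, p_10 = 12. Add edge {10,12}. Now deg[10]=0, deg[12]=1.
Final: two remaining deg-1 vertices are 11, 12. Add edge {11,12}.

Answer: 1 5
2 3
2 10
5 7
6 7
4 7
4 8
8 10
9 12
10 12
11 12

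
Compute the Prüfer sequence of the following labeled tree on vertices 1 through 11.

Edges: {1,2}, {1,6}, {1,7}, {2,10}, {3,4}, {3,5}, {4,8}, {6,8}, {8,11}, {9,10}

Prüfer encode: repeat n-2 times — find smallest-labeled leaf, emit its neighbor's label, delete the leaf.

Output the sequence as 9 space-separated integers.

Answer: 3 4 8 1 10 2 1 6 8

Derivation:
Step 1: leaves = {5,7,9,11}. Remove smallest leaf 5, emit neighbor 3.
Step 2: leaves = {3,7,9,11}. Remove smallest leaf 3, emit neighbor 4.
Step 3: leaves = {4,7,9,11}. Remove smallest leaf 4, emit neighbor 8.
Step 4: leaves = {7,9,11}. Remove smallest leaf 7, emit neighbor 1.
Step 5: leaves = {9,11}. Remove smallest leaf 9, emit neighbor 10.
Step 6: leaves = {10,11}. Remove smallest leaf 10, emit neighbor 2.
Step 7: leaves = {2,11}. Remove smallest leaf 2, emit neighbor 1.
Step 8: leaves = {1,11}. Remove smallest leaf 1, emit neighbor 6.
Step 9: leaves = {6,11}. Remove smallest leaf 6, emit neighbor 8.
Done: 2 vertices remain (8, 11). Sequence = [3 4 8 1 10 2 1 6 8]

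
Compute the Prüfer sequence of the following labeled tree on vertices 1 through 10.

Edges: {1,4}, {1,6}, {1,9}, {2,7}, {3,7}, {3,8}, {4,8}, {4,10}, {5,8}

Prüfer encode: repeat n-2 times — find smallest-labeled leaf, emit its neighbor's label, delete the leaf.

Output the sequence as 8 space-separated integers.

Step 1: leaves = {2,5,6,9,10}. Remove smallest leaf 2, emit neighbor 7.
Step 2: leaves = {5,6,7,9,10}. Remove smallest leaf 5, emit neighbor 8.
Step 3: leaves = {6,7,9,10}. Remove smallest leaf 6, emit neighbor 1.
Step 4: leaves = {7,9,10}. Remove smallest leaf 7, emit neighbor 3.
Step 5: leaves = {3,9,10}. Remove smallest leaf 3, emit neighbor 8.
Step 6: leaves = {8,9,10}. Remove smallest leaf 8, emit neighbor 4.
Step 7: leaves = {9,10}. Remove smallest leaf 9, emit neighbor 1.
Step 8: leaves = {1,10}. Remove smallest leaf 1, emit neighbor 4.
Done: 2 vertices remain (4, 10). Sequence = [7 8 1 3 8 4 1 4]

Answer: 7 8 1 3 8 4 1 4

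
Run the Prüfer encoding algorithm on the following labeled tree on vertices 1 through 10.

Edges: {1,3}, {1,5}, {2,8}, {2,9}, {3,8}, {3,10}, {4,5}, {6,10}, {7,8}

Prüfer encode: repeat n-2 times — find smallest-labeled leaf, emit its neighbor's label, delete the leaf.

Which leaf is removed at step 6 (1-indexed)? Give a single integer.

Answer: 9

Derivation:
Step 1: current leaves = {4,6,7,9}. Remove leaf 4 (neighbor: 5).
Step 2: current leaves = {5,6,7,9}. Remove leaf 5 (neighbor: 1).
Step 3: current leaves = {1,6,7,9}. Remove leaf 1 (neighbor: 3).
Step 4: current leaves = {6,7,9}. Remove leaf 6 (neighbor: 10).
Step 5: current leaves = {7,9,10}. Remove leaf 7 (neighbor: 8).
Step 6: current leaves = {9,10}. Remove leaf 9 (neighbor: 2).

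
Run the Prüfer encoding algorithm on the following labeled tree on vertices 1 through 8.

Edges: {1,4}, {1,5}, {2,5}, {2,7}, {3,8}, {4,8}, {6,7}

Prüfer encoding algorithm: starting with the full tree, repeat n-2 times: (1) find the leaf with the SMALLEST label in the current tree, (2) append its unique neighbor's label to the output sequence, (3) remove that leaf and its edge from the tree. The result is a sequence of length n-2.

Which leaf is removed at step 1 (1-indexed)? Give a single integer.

Step 1: current leaves = {3,6}. Remove leaf 3 (neighbor: 8).

Answer: 3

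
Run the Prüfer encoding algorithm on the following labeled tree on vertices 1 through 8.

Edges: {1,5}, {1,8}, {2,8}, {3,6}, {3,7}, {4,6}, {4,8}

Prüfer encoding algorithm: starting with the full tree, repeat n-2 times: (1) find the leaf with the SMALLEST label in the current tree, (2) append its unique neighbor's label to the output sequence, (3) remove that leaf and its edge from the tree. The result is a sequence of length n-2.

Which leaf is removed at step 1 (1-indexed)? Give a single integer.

Step 1: current leaves = {2,5,7}. Remove leaf 2 (neighbor: 8).

Answer: 2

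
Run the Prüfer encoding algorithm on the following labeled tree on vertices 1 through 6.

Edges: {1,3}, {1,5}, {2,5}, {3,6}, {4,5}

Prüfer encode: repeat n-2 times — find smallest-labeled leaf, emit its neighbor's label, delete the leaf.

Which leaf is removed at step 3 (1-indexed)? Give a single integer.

Step 1: current leaves = {2,4,6}. Remove leaf 2 (neighbor: 5).
Step 2: current leaves = {4,6}. Remove leaf 4 (neighbor: 5).
Step 3: current leaves = {5,6}. Remove leaf 5 (neighbor: 1).

Answer: 5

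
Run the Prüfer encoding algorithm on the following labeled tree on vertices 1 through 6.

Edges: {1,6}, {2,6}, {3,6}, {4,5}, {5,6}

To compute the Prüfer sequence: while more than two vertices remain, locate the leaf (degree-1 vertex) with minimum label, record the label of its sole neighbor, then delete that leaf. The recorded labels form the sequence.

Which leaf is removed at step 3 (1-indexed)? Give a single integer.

Answer: 3

Derivation:
Step 1: current leaves = {1,2,3,4}. Remove leaf 1 (neighbor: 6).
Step 2: current leaves = {2,3,4}. Remove leaf 2 (neighbor: 6).
Step 3: current leaves = {3,4}. Remove leaf 3 (neighbor: 6).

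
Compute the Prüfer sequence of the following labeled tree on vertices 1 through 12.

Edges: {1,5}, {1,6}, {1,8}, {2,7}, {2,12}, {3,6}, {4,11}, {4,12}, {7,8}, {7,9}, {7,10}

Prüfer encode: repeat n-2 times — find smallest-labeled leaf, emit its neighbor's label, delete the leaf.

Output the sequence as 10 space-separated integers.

Step 1: leaves = {3,5,9,10,11}. Remove smallest leaf 3, emit neighbor 6.
Step 2: leaves = {5,6,9,10,11}. Remove smallest leaf 5, emit neighbor 1.
Step 3: leaves = {6,9,10,11}. Remove smallest leaf 6, emit neighbor 1.
Step 4: leaves = {1,9,10,11}. Remove smallest leaf 1, emit neighbor 8.
Step 5: leaves = {8,9,10,11}. Remove smallest leaf 8, emit neighbor 7.
Step 6: leaves = {9,10,11}. Remove smallest leaf 9, emit neighbor 7.
Step 7: leaves = {10,11}. Remove smallest leaf 10, emit neighbor 7.
Step 8: leaves = {7,11}. Remove smallest leaf 7, emit neighbor 2.
Step 9: leaves = {2,11}. Remove smallest leaf 2, emit neighbor 12.
Step 10: leaves = {11,12}. Remove smallest leaf 11, emit neighbor 4.
Done: 2 vertices remain (4, 12). Sequence = [6 1 1 8 7 7 7 2 12 4]

Answer: 6 1 1 8 7 7 7 2 12 4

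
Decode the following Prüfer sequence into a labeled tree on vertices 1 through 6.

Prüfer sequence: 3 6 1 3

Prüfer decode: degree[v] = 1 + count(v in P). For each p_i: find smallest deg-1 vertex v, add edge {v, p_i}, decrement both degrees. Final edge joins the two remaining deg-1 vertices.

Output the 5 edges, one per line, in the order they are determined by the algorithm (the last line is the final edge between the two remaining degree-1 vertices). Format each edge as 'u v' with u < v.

Initial degrees: {1:2, 2:1, 3:3, 4:1, 5:1, 6:2}
Step 1: smallest deg-1 vertex = 2, p_1 = 3. Add edge {2,3}. Now deg[2]=0, deg[3]=2.
Step 2: smallest deg-1 vertex = 4, p_2 = 6. Add edge {4,6}. Now deg[4]=0, deg[6]=1.
Step 3: smallest deg-1 vertex = 5, p_3 = 1. Add edge {1,5}. Now deg[5]=0, deg[1]=1.
Step 4: smallest deg-1 vertex = 1, p_4 = 3. Add edge {1,3}. Now deg[1]=0, deg[3]=1.
Final: two remaining deg-1 vertices are 3, 6. Add edge {3,6}.

Answer: 2 3
4 6
1 5
1 3
3 6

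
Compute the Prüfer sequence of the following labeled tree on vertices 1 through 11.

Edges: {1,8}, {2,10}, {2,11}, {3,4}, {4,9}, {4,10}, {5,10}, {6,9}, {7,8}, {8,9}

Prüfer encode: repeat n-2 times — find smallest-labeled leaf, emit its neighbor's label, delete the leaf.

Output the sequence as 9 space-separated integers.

Answer: 8 4 10 9 8 9 4 10 2

Derivation:
Step 1: leaves = {1,3,5,6,7,11}. Remove smallest leaf 1, emit neighbor 8.
Step 2: leaves = {3,5,6,7,11}. Remove smallest leaf 3, emit neighbor 4.
Step 3: leaves = {5,6,7,11}. Remove smallest leaf 5, emit neighbor 10.
Step 4: leaves = {6,7,11}. Remove smallest leaf 6, emit neighbor 9.
Step 5: leaves = {7,11}. Remove smallest leaf 7, emit neighbor 8.
Step 6: leaves = {8,11}. Remove smallest leaf 8, emit neighbor 9.
Step 7: leaves = {9,11}. Remove smallest leaf 9, emit neighbor 4.
Step 8: leaves = {4,11}. Remove smallest leaf 4, emit neighbor 10.
Step 9: leaves = {10,11}. Remove smallest leaf 10, emit neighbor 2.
Done: 2 vertices remain (2, 11). Sequence = [8 4 10 9 8 9 4 10 2]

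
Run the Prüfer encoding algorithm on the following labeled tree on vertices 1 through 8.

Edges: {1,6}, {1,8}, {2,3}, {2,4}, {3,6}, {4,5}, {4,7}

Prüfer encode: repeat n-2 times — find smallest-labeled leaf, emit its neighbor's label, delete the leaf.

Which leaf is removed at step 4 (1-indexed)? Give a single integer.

Step 1: current leaves = {5,7,8}. Remove leaf 5 (neighbor: 4).
Step 2: current leaves = {7,8}. Remove leaf 7 (neighbor: 4).
Step 3: current leaves = {4,8}. Remove leaf 4 (neighbor: 2).
Step 4: current leaves = {2,8}. Remove leaf 2 (neighbor: 3).

Answer: 2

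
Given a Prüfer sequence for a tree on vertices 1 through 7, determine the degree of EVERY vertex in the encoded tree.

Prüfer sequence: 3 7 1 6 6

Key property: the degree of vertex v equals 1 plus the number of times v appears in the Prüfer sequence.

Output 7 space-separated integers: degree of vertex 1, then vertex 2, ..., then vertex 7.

p_1 = 3: count[3] becomes 1
p_2 = 7: count[7] becomes 1
p_3 = 1: count[1] becomes 1
p_4 = 6: count[6] becomes 1
p_5 = 6: count[6] becomes 2
Degrees (1 + count): deg[1]=1+1=2, deg[2]=1+0=1, deg[3]=1+1=2, deg[4]=1+0=1, deg[5]=1+0=1, deg[6]=1+2=3, deg[7]=1+1=2

Answer: 2 1 2 1 1 3 2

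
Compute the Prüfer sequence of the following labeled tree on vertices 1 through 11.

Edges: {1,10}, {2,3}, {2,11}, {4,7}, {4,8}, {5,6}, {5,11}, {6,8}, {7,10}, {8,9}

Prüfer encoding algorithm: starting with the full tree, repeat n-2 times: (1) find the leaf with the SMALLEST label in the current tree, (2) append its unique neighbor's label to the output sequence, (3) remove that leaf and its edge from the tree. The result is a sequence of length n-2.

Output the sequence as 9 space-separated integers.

Answer: 10 2 11 8 7 4 8 6 5

Derivation:
Step 1: leaves = {1,3,9}. Remove smallest leaf 1, emit neighbor 10.
Step 2: leaves = {3,9,10}. Remove smallest leaf 3, emit neighbor 2.
Step 3: leaves = {2,9,10}. Remove smallest leaf 2, emit neighbor 11.
Step 4: leaves = {9,10,11}. Remove smallest leaf 9, emit neighbor 8.
Step 5: leaves = {10,11}. Remove smallest leaf 10, emit neighbor 7.
Step 6: leaves = {7,11}. Remove smallest leaf 7, emit neighbor 4.
Step 7: leaves = {4,11}. Remove smallest leaf 4, emit neighbor 8.
Step 8: leaves = {8,11}. Remove smallest leaf 8, emit neighbor 6.
Step 9: leaves = {6,11}. Remove smallest leaf 6, emit neighbor 5.
Done: 2 vertices remain (5, 11). Sequence = [10 2 11 8 7 4 8 6 5]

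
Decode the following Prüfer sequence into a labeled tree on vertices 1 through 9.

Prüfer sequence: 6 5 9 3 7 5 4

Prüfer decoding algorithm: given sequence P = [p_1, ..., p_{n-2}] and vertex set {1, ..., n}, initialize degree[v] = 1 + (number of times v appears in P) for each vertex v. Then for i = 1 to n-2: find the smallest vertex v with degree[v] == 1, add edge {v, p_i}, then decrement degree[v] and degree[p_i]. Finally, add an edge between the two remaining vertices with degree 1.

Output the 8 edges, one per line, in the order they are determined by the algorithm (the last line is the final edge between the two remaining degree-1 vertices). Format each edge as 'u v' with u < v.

Initial degrees: {1:1, 2:1, 3:2, 4:2, 5:3, 6:2, 7:2, 8:1, 9:2}
Step 1: smallest deg-1 vertex = 1, p_1 = 6. Add edge {1,6}. Now deg[1]=0, deg[6]=1.
Step 2: smallest deg-1 vertex = 2, p_2 = 5. Add edge {2,5}. Now deg[2]=0, deg[5]=2.
Step 3: smallest deg-1 vertex = 6, p_3 = 9. Add edge {6,9}. Now deg[6]=0, deg[9]=1.
Step 4: smallest deg-1 vertex = 8, p_4 = 3. Add edge {3,8}. Now deg[8]=0, deg[3]=1.
Step 5: smallest deg-1 vertex = 3, p_5 = 7. Add edge {3,7}. Now deg[3]=0, deg[7]=1.
Step 6: smallest deg-1 vertex = 7, p_6 = 5. Add edge {5,7}. Now deg[7]=0, deg[5]=1.
Step 7: smallest deg-1 vertex = 5, p_7 = 4. Add edge {4,5}. Now deg[5]=0, deg[4]=1.
Final: two remaining deg-1 vertices are 4, 9. Add edge {4,9}.

Answer: 1 6
2 5
6 9
3 8
3 7
5 7
4 5
4 9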